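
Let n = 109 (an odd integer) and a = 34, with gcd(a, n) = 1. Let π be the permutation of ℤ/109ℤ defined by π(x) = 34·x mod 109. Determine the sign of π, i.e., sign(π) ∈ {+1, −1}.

+1

Start at x=82: 82 → 63 → 71 → 16 → 108 → 75 → 43 → … (one orbit).
Cycle type of π: 18×6 + 1; total 7 cycles.
7 cycles on 109: each ℓ→(−1)^(ℓ−1), product (−1)^102 = +1.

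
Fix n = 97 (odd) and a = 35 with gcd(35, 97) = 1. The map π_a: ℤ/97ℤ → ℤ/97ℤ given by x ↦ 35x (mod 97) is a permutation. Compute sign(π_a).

Orbit of 35 under x↦35x: [35, 61, 1]… (length divides ord_97(35)).
Cycle lengths of π_35 on ℤ/97ℤ: [3, 3, 3, 3, 3, 3, 3, 3, 3, 3, 3, 3, 3, 3, 3, 3, 3, 3, 3, 3, 3, 3, 3, 3, 3, 3, 3, 3, 3, 3, 3, 3, 1]; 33 cycles in total.
With 33 cycles on 97 points, sign = (−1)^{97−33} = +1.
Zolotarev: (35|97) = +1, matching the cycle-count sign.

+1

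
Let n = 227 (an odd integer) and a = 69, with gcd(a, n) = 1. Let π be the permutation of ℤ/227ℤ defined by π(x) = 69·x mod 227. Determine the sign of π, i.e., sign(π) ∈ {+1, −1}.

+1

Trace 1: π^k(1) = [1, 69, 221, 40, 36, 214, 11] for k=0..6.
The orbit structure of x ↦ 69x mod 227: 3 orbits of sizes [113, 113, 1].
227 − 3 = 224 transpositions; sign(π) = (−1)^224 = +1.
(69|227)_J = +1 (Zolotarev's lemma cross-check).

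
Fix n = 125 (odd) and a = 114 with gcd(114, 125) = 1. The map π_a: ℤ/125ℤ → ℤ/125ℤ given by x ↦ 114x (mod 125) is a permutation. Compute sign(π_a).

Trace 36: π^k(36) = [36, 104, 106, 84, 76, 39, 71] for k=0..6.
7 cycles of lengths [50, 50, 10, 10, 2, 2, 1].
125 − 7 = 118 transpositions; sign(π) = (−1)^118 = +1.
The Jacobi symbol (114|125) = +1 (Zolotarev) agrees.

+1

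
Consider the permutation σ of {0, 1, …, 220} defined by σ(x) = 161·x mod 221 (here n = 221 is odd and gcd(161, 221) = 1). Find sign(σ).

Start at x=161: 161 → 64 → 138 → 118 → 213 → 38 → 151 → … (one orbit).
The orbit structure of x ↦ 161x mod 221: 30 orbits of sizes [8, 8, 8, 8, 8, 8, 8, 8, 8, 8, 8, 8, 8, 8, 8, 8, 8, 8, 8, 8, 8, 8, 8, 8, 8, 8, 4, 4, 4, 1].
With 30 cycles on 221 points, sign = (−1)^{221−30} = -1.

-1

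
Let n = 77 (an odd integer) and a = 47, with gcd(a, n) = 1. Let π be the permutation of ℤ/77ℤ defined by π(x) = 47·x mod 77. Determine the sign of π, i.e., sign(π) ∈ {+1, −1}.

-1

Trace 59: π^k(59) = [59, 1, 47, 53, 27, 37, 45] for k=0..6.
Cycle lengths of π_47 on ℤ/77ℤ: [30, 30, 6, 5, 5, 1]; 6 cycles in total.
sign(π) = (−1)^{n − #cycles} = (−1)^{77−6} = (−1)^71 = -1.
Via Zolotarev, sign(π_{47}) = (47|77) = -1.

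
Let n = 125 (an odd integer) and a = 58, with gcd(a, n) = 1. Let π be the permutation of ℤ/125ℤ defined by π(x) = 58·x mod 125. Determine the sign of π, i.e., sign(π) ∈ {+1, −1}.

-1

Start at x=81: 81 → 73 → 109 → 72 → 51 → 83 → 64 → … (one orbit).
π_58 has 4 disjoint cycles with lengths [100, 20, 4, 1] on {0,…,124}.
4 cycles on 125: each ℓ→(−1)^(ℓ−1), product (−1)^121 = -1.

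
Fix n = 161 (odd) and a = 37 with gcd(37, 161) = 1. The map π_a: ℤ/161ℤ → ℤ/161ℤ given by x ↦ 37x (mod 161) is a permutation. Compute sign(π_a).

-1

Orbit of 99 under x↦37x: [99, 121, 130, 141, 65, 151, 113]… (length divides ord_161(37)).
6 cycles of lengths [66, 66, 22, 3, 3, 1].
6 cycles on 161: each ℓ→(−1)^(ℓ−1), product (−1)^155 = -1.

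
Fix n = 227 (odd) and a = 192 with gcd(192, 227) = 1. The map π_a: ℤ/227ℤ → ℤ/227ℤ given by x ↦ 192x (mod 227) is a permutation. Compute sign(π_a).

+1

Trace 79: π^k(79) = [79, 186, 73, 169, 214, 1, 192] for k=0..6.
π_192 has 3 disjoint cycles with lengths [113, 113, 1] on {0,…,226}.
sign(π) = (−1)^{n − #cycles} = (−1)^{227−3} = (−1)^224 = +1.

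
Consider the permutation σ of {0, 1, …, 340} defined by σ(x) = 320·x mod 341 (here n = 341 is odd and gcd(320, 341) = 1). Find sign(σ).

Trace 111: π^k(111) = [111, 56, 188, 144, 45, 78, 67] for k=0..6.
Cycle type of π: 15×22 + 1×11; total 33 cycles.
With 33 cycles on 341 points, sign = (−1)^{341−33} = +1.
(320|341)_J = +1 (Zolotarev's lemma cross-check).

+1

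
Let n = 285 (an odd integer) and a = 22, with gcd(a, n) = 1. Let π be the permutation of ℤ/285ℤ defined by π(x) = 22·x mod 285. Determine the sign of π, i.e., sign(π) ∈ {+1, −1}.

+1

Start at x=16: 16 → 67 → 49 → 223 → 61 → 202 → 169 → … (one orbit).
Cycle lengths of π_22 on ℤ/285ℤ: [36, 36, 36, 36, 36, 36, 18, 18, 18, 4, 4, 4, 1, 1, 1]; 15 cycles in total.
With 15 cycles on 285 points, sign = (−1)^{285−15} = +1.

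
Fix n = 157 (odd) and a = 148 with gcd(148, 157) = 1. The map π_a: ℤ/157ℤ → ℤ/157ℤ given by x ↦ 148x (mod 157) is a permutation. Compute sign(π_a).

+1

Start at x=145: 145 → 108 → 127 → 113 → 82 → 47 → 48 → … (one orbit).
The orbit structure of x ↦ 148x mod 157: 3 orbits of sizes [78, 78, 1].
3 cycles on 157: each ℓ→(−1)^(ℓ−1), product (−1)^154 = +1.
Check: (148/157) = +1 by Zolotarev.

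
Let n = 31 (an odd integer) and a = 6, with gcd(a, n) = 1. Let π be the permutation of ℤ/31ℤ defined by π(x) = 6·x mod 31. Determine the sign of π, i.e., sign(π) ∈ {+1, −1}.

-1

Start at x=30: 30 → 25 → 26 → 1 → 6 → 5 → 30 (one orbit).
Cycle type of π: 6×5 + 1; total 6 cycles.
sign(π) = (−1)^{n − #cycles} = (−1)^{31−6} = (−1)^25 = -1.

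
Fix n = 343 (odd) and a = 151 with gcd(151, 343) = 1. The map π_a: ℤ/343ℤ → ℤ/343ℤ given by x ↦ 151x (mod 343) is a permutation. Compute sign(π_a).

+1

Trace 58: π^k(58) = [58, 183, 193, 331, 246, 102, 310] for k=0..6.
π_151 has 7 disjoint cycles with lengths [147, 147, 21, 21, 3, 3, 1] on {0,…,342}.
With 7 cycles on 343 points, sign = (−1)^{343−7} = +1.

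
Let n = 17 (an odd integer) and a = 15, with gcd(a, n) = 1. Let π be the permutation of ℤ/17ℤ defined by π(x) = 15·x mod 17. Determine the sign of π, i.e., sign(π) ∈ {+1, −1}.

Start at x=2: 2 → 13 → 8 → 1 → 15 → 4 → 9 → … (one orbit).
Cycle type of π: 8×2 + 1; total 3 cycles.
3 cycles on 17: each ℓ→(−1)^(ℓ−1), product (−1)^14 = +1.
Zolotarev: (15|17) = +1, matching the cycle-count sign.

+1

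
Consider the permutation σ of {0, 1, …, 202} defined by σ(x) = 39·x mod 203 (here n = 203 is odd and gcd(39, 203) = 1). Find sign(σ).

-1

Orbit of 141 under x↦39x: [141, 18, 93, 176, 165, 142, 57]… (length divides ord_203(39)).
The orbit structure of x ↦ 39x mod 203: 6 orbits of sizes [84, 84, 28, 3, 3, 1].
sign(π) = (−1)^{n − #cycles} = (−1)^{203−6} = (−1)^197 = -1.
(39|203)_J = -1 (Zolotarev's lemma cross-check).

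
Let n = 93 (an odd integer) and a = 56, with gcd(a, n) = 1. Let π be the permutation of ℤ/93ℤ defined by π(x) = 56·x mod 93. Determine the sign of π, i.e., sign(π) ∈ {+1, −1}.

Trace 1: π^k(1) = [1, 56, 67, 32, 25, 5] for k=0..5.
The orbit structure of x ↦ 56x mod 93: 22 orbits of sizes [6, 6, 6, 6, 6, 6, 6, 6, 6, 6, 3, 3, 3, 3, 3, 3, 3, 3, 3, 3, 2, 1].
22 cycles on 93: each ℓ→(−1)^(ℓ−1), product (−1)^71 = -1.
Zolotarev: (56|93) = -1, matching the cycle-count sign.

-1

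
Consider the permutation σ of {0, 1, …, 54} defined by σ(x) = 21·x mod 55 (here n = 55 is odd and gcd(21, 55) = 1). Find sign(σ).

-1

Start at x=21: 21 → 1 → 21 (one orbit).
Decompose π into cycles: lengths [2, 2, 2, 2, 2, 2, 2, 2, 2, 2, 2, 2, 2, 2, 2, 2, 2, 2, 2, 2, 2, 2, 2, 2, 2, 1, 1, 1, 1, 1] (30 cycles, including the fixed point 0).
55 − 30 = 25 transpositions; sign(π) = (−1)^25 = -1.
(21|55)_J = -1 (Zolotarev's lemma cross-check).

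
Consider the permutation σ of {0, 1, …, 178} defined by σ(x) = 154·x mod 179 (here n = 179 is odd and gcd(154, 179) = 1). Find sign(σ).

Trace 108: π^k(108) = [108, 164, 17, 112, 64, 11, 83] for k=0..6.
π_154 has 2 disjoint cycles with lengths [178, 1] on {0,…,178}.
179 − 2 = 177 transpositions; sign(π) = (−1)^177 = -1.

-1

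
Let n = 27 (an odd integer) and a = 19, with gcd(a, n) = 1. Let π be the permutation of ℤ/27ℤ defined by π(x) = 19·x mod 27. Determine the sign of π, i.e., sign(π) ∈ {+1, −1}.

+1

Start at x=10: 10 → 1 → 19 → 10 (one orbit).
15 cycles of lengths [3, 3, 3, 3, 3, 3, 1, 1, 1, 1, 1, 1, 1, 1, 1].
15 cycles on 27: each ℓ→(−1)^(ℓ−1), product (−1)^12 = +1.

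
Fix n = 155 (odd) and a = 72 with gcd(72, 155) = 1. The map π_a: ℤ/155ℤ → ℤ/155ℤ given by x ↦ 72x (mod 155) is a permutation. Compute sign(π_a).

-1

Trace 39: π^k(39) = [39, 18, 56, 2, 144, 138, 16] for k=0..6.
Decompose π into cycles: lengths [60, 60, 15, 15, 4, 1] (6 cycles, including the fixed point 0).
6 cycles on 155: each ℓ→(−1)^(ℓ−1), product (−1)^149 = -1.
Check: (72/155) = -1 by Zolotarev.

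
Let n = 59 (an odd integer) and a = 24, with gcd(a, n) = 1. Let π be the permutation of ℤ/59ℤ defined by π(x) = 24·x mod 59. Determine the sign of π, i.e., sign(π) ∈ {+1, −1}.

-1

Start at x=16: 16 → 30 → 12 → 52 → 9 → 39 → 51 → … (one orbit).
The orbit structure of x ↦ 24x mod 59: 2 orbits of sizes [58, 1].
sign(π) = (−1)^{n − #cycles} = (−1)^{59−2} = (−1)^57 = -1.
Zolotarev: (24|59) = -1, matching the cycle-count sign.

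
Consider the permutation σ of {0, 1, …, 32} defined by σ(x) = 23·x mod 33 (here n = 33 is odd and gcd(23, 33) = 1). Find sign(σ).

-1

Start at x=1: 1 → 23 → 1 (one orbit).
Cycle lengths of π_23 on ℤ/33ℤ: [2, 2, 2, 2, 2, 2, 2, 2, 2, 2, 2, 1, 1, 1, 1, 1, 1, 1, 1, 1, 1, 1]; 22 cycles in total.
n − c = 33 − 22 = 11; sign = (−1)^11 = -1.
(23|33)_J = -1 (Zolotarev's lemma cross-check).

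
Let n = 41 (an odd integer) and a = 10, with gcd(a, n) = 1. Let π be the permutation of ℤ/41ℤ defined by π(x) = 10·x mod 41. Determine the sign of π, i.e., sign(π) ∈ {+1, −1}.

+1

Orbit of 1 under x↦10x: [1, 10, 18, 16, 37]… (length divides ord_41(10)).
Decompose π into cycles: lengths [5, 5, 5, 5, 5, 5, 5, 5, 1] (9 cycles, including the fixed point 0).
Σ(ℓ_i−1) = 41−9 = 32; sign = (−1)^32 = +1.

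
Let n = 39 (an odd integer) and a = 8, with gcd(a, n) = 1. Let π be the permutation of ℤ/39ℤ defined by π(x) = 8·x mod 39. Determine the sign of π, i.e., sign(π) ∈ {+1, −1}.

+1

Orbit of 25 under x↦8x: [25, 5, 1, 8]… (length divides ord_39(8)).
Decompose π into cycles: lengths [4, 4, 4, 4, 4, 4, 4, 4, 4, 2, 1] (11 cycles, including the fixed point 0).
n − c = 39 − 11 = 28; sign = (−1)^28 = +1.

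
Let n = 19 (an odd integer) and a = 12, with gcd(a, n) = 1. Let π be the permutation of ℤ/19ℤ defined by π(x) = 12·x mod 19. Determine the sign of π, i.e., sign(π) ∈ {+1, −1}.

-1

Orbit of 12 under x↦12x: [12, 11, 18, 7, 8, 1]… (length divides ord_19(12)).
π_12 has 4 disjoint cycles with lengths [6, 6, 6, 1] on {0,…,18}.
n − c = 19 − 4 = 15; sign = (−1)^15 = -1.
The Jacobi symbol (12|19) = -1 (Zolotarev) agrees.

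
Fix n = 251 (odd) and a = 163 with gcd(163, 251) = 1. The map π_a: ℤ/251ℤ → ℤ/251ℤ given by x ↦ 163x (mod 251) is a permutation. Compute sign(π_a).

Start at x=237: 237 → 228 → 16 → 98 → 161 → 139 → 67 → … (one orbit).
Decompose π into cycles: lengths [250, 1] (2 cycles, including the fixed point 0).
With 2 cycles on 251 points, sign = (−1)^{251−2} = -1.
(163|251)_J = -1 (Zolotarev's lemma cross-check).

-1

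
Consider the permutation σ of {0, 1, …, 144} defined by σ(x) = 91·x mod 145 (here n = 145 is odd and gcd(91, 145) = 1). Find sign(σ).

+1

Trace 51: π^k(51) = [51, 1, 91, 16, 6, 111, 96] for k=0..6.
Decompose π into cycles: lengths [14, 14, 14, 14, 14, 14, 14, 14, 14, 14, 1, 1, 1, 1, 1] (15 cycles, including the fixed point 0).
sign(π) = (−1)^{n − #cycles} = (−1)^{145−15} = (−1)^130 = +1.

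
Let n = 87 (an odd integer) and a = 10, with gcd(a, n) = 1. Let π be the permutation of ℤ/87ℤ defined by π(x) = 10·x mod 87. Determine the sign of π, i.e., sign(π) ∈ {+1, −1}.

Orbit of 52 under x↦10x: [52, 85, 67, 61, 1, 10, 13]… (length divides ord_87(10)).
Cycle type of π: 28×3 + 1×3; total 6 cycles.
6 cycles on 87: each ℓ→(−1)^(ℓ−1), product (−1)^81 = -1.
Zolotarev: (10|87) = -1, matching the cycle-count sign.

-1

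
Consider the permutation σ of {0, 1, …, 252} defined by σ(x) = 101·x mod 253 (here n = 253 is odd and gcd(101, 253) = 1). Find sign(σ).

-1

Trace 173: π^k(173) = [173, 16, 98, 31, 95, 234, 105] for k=0..6.
π_101 has 6 disjoint cycles with lengths [110, 110, 11, 11, 10, 1] on {0,…,252}.
With 6 cycles on 253 points, sign = (−1)^{253−6} = -1.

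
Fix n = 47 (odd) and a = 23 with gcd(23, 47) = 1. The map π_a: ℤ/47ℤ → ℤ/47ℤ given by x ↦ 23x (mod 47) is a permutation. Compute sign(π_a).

Trace 24: π^k(24) = [24, 35, 6, 44, 25, 11, 18] for k=0..6.
Cycle lengths of π_23 on ℤ/47ℤ: [46, 1]; 2 cycles in total.
With 2 cycles on 47 points, sign = (−1)^{47−2} = -1.
The Jacobi symbol (23|47) = -1 (Zolotarev) agrees.

-1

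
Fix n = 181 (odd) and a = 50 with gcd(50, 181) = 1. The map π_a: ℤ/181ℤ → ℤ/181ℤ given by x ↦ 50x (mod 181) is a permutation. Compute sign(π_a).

-1

Orbit of 134 under x↦50x: [134, 3, 150, 79, 149, 29, 2]… (length divides ord_181(50)).
The orbit structure of x ↦ 50x mod 181: 2 orbits of sizes [180, 1].
2 cycles on 181: each ℓ→(−1)^(ℓ−1), product (−1)^179 = -1.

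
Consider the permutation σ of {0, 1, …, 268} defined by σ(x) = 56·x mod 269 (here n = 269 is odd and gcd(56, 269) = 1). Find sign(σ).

+1

Start at x=53: 53 → 9 → 235 → 248 → 169 → 49 → 54 → … (one orbit).
Cycle lengths of π_56 on ℤ/269ℤ: [134, 134, 1]; 3 cycles in total.
3 cycles on 269: each ℓ→(−1)^(ℓ−1), product (−1)^266 = +1.
Zolotarev: (56|269) = +1, matching the cycle-count sign.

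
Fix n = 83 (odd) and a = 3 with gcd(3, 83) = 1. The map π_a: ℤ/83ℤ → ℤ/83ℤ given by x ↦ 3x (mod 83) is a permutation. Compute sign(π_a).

+1

Orbit of 68 under x↦3x: [68, 38, 31, 10, 30, 7, 21]… (length divides ord_83(3)).
Cycle lengths of π_3 on ℤ/83ℤ: [41, 41, 1]; 3 cycles in total.
With 3 cycles on 83 points, sign = (−1)^{83−3} = +1.
Zolotarev: (3|83) = +1, matching the cycle-count sign.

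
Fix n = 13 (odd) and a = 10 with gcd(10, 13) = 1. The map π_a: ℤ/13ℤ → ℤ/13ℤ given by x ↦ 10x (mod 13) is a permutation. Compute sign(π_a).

Start at x=9: 9 → 12 → 3 → 4 → 1 → 10 → 9 (one orbit).
3 cycles of lengths [6, 6, 1].
n − c = 13 − 3 = 10; sign = (−1)^10 = +1.
The Jacobi symbol (10|13) = +1 (Zolotarev) agrees.

+1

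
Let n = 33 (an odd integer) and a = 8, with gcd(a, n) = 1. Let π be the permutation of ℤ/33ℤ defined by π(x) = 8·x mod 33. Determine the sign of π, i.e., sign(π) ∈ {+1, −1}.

Trace 8: π^k(8) = [8, 31, 17, 4, 32, 25, 2] for k=0..6.
Cycle type of π: 10×3 + 2 + 1; total 5 cycles.
33 − 5 = 28 transpositions; sign(π) = (−1)^28 = +1.

+1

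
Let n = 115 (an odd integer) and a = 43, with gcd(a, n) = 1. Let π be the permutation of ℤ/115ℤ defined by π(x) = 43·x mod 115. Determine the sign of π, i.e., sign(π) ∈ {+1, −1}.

Trace 39: π^k(39) = [39, 67, 6, 28, 54, 22, 26] for k=0..6.
Cycle type of π: 44×2 + 22 + 4 + 1; total 5 cycles.
sign(π) = (−1)^{n − #cycles} = (−1)^{115−5} = (−1)^110 = +1.
Via Zolotarev, sign(π_{43}) = (43|115) = +1.

+1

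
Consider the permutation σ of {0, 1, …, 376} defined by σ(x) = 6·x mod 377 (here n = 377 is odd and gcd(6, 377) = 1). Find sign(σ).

-1

Orbit of 28 under x↦6x: [28, 168, 254, 16, 96, 199, 63]… (length divides ord_377(6)).
π_6 has 8 disjoint cycles with lengths [84, 84, 84, 84, 14, 14, 12, 1] on {0,…,376}.
With 8 cycles on 377 points, sign = (−1)^{377−8} = -1.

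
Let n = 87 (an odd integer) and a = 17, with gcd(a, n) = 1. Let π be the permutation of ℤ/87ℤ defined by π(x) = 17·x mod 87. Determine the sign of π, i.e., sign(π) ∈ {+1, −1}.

Start at x=28: 28 → 41 → 1 → 17 → 28 (one orbit).
23 cycles of lengths [4, 4, 4, 4, 4, 4, 4, 4, 4, 4, 4, 4, 4, 4, 4, 4, 4, 4, 4, 4, 4, 2, 1].
With 23 cycles on 87 points, sign = (−1)^{87−23} = +1.

+1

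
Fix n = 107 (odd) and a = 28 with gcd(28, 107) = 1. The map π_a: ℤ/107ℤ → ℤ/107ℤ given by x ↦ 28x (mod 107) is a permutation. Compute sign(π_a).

Start at x=57: 57 → 98 → 69 → 6 → 61 → 103 → 102 → … (one orbit).
The orbit structure of x ↦ 28x mod 107: 2 orbits of sizes [106, 1].
2 cycles on 107: each ℓ→(−1)^(ℓ−1), product (−1)^105 = -1.

-1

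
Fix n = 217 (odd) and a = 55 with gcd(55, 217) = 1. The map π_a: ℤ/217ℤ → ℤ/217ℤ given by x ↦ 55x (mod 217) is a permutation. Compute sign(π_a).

Start at x=183: 183 → 83 → 8 → 6 → 113 → 139 → 50 → … (one orbit).
The orbit structure of x ↦ 55x mod 217: 11 orbits of sizes [30, 30, 30, 30, 30, 30, 30, 2, 2, 2, 1].
sign(π) = (−1)^{n − #cycles} = (−1)^{217−11} = (−1)^206 = +1.

+1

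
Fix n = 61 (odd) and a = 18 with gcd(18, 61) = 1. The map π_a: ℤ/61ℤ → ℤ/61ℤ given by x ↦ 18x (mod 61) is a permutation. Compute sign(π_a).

-1

Start at x=27: 27 → 59 → 25 → 23 → 48 → 10 → 58 → … (one orbit).
2 cycles of lengths [60, 1].
With 2 cycles on 61 points, sign = (−1)^{61−2} = -1.
Check: (18/61) = -1 by Zolotarev.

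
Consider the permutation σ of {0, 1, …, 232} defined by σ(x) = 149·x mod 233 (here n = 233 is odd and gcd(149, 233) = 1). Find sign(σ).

Trace 140: π^k(140) = [140, 123, 153, 196, 79, 121, 88] for k=0..6.
2 cycles of lengths [232, 1].
Σ(ℓ_i−1) = 233−2 = 231; sign = (−1)^231 = -1.

-1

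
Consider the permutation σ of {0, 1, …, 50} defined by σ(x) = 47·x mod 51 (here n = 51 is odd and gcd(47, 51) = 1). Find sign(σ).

-1

Orbit of 16 under x↦47x: [16, 38, 1, 47]… (length divides ord_51(47)).
14 cycles of lengths [4, 4, 4, 4, 4, 4, 4, 4, 4, 4, 4, 4, 2, 1].
Σ(ℓ_i−1) = 51−14 = 37; sign = (−1)^37 = -1.
Via Zolotarev, sign(π_{47}) = (47|51) = -1.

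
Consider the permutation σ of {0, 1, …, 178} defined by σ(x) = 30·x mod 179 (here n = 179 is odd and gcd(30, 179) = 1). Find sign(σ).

Start at x=51: 51 → 98 → 76 → 132 → 22 → 123 → 110 → … (one orbit).
Decompose π into cycles: lengths [178, 1] (2 cycles, including the fixed point 0).
n − c = 179 − 2 = 177; sign = (−1)^177 = -1.
(30|179)_J = -1 (Zolotarev's lemma cross-check).

-1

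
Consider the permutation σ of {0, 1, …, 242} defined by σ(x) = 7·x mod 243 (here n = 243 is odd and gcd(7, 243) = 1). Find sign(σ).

+1

Start at x=76: 76 → 46 → 79 → 67 → 226 → 124 → 139 → … (one orbit).
Cycle type of π: 81×2 + 27×2 + 9×2 + 3×2 + 1×3; total 11 cycles.
n − c = 243 − 11 = 232; sign = (−1)^232 = +1.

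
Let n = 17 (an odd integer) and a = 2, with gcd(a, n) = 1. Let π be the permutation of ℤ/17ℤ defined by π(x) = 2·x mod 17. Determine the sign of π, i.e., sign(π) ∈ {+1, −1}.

+1

Trace 2: π^k(2) = [2, 4, 8, 16, 15, 13, 9] for k=0..6.
π_2 has 3 disjoint cycles with lengths [8, 8, 1] on {0,…,16}.
3 cycles on 17: each ℓ→(−1)^(ℓ−1), product (−1)^14 = +1.
(2|17)_J = +1 (Zolotarev's lemma cross-check).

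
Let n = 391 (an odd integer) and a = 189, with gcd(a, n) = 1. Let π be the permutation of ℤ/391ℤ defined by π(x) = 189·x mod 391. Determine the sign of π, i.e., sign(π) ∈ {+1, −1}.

-1

Trace 4: π^k(4) = [4, 365, 169, 270, 200, 264, 239] for k=0..6.
Decompose π into cycles: lengths [88, 88, 88, 88, 22, 8, 8, 1] (8 cycles, including the fixed point 0).
Σ(ℓ_i−1) = 391−8 = 383; sign = (−1)^383 = -1.
The Jacobi symbol (189|391) = -1 (Zolotarev) agrees.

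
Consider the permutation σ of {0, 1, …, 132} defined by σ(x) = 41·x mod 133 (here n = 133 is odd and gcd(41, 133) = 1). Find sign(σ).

Orbit of 90 under x↦41x: [90, 99, 69, 36, 13, 1, 41]… (length divides ord_133(41)).
The orbit structure of x ↦ 41x mod 133: 11 orbits of sizes [18, 18, 18, 18, 18, 18, 18, 2, 2, 2, 1].
With 11 cycles on 133 points, sign = (−1)^{133−11} = +1.

+1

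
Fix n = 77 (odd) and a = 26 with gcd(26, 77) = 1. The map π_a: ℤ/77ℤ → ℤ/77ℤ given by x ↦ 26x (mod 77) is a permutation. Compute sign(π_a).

Orbit of 47 under x↦26x: [47, 67, 48, 16, 31, 36, 12]… (length divides ord_77(26)).
The orbit structure of x ↦ 26x mod 77: 6 orbits of sizes [30, 30, 6, 5, 5, 1].
77 − 6 = 71 transpositions; sign(π) = (−1)^71 = -1.
Via Zolotarev, sign(π_{26}) = (26|77) = -1.

-1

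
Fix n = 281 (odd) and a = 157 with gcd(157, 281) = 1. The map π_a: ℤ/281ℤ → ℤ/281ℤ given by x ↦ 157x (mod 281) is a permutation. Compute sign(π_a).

Start at x=10: 10 → 165 → 53 → 172 → 28 → 181 → 36 → … (one orbit).
Cycle lengths of π_157 on ℤ/281ℤ: [28, 28, 28, 28, 28, 28, 28, 28, 28, 28, 1]; 11 cycles in total.
n − c = 281 − 11 = 270; sign = (−1)^270 = +1.

+1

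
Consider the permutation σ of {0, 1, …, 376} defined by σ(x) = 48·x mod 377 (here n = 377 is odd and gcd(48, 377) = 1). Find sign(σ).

-1

Orbit of 222 under x↦48x: [222, 100, 276, 53, 282, 341, 157]… (length divides ord_377(48)).
10 cycles of lengths [84, 84, 84, 84, 28, 3, 3, 3, 3, 1].
Σ(ℓ_i−1) = 377−10 = 367; sign = (−1)^367 = -1.
(48|377)_J = -1 (Zolotarev's lemma cross-check).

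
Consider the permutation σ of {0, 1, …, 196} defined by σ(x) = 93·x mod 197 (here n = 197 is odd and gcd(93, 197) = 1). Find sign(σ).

Trace 114: π^k(114) = [114, 161, 1, 93, 178, 6, 164] for k=0..6.
Decompose π into cycles: lengths [14, 14, 14, 14, 14, 14, 14, 14, 14, 14, 14, 14, 14, 14, 1] (15 cycles, including the fixed point 0).
sign(π) = (−1)^{n − #cycles} = (−1)^{197−15} = (−1)^182 = +1.
Check: (93/197) = +1 by Zolotarev.

+1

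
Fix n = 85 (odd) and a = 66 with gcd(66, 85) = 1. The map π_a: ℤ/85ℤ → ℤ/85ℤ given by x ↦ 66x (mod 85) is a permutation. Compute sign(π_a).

+1

Start at x=26: 26 → 16 → 36 → 81 → 76 → 1 → 66 → … (one orbit).
Cycle type of π: 8×10 + 1×5; total 15 cycles.
85 − 15 = 70 transpositions; sign(π) = (−1)^70 = +1.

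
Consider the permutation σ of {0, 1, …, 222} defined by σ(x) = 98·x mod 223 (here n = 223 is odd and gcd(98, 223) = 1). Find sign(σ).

Start at x=164: 164 → 16 → 7 → 17 → 105 → 32 → 14 → … (one orbit).
7 cycles of lengths [37, 37, 37, 37, 37, 37, 1].
Σ(ℓ_i−1) = 223−7 = 216; sign = (−1)^216 = +1.
(98|223)_J = +1 (Zolotarev's lemma cross-check).

+1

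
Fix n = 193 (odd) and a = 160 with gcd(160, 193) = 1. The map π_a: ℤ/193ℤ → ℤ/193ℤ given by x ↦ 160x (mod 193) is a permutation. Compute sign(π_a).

-1

Start at x=154: 154 → 129 → 182 → 170 → 180 → 43 → 125 → … (one orbit).
Cycle type of π: 64×3 + 1; total 4 cycles.
n − c = 193 − 4 = 189; sign = (−1)^189 = -1.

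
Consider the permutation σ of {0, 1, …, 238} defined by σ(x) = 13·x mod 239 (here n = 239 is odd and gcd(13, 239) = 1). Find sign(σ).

Start at x=163: 163 → 207 → 62 → 89 → 201 → 223 → 31 → … (one orbit).
π_13 has 2 disjoint cycles with lengths [238, 1] on {0,…,238}.
n − c = 239 − 2 = 237; sign = (−1)^237 = -1.

-1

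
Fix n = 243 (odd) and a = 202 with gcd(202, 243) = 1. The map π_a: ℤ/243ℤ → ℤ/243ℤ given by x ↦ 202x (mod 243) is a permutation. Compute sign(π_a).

+1

Orbit of 46 under x↦202x: [46, 58, 52, 55, 175, 115, 145]… (length divides ord_243(202)).
11 cycles of lengths [81, 81, 27, 27, 9, 9, 3, 3, 1, 1, 1].
n − c = 243 − 11 = 232; sign = (−1)^232 = +1.
The Jacobi symbol (202|243) = +1 (Zolotarev) agrees.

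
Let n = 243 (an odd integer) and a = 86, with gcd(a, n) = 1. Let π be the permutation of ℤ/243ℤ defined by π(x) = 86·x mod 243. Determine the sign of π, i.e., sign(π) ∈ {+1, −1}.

Start at x=5: 5 → 187 → 44 → 139 → 47 → 154 → 122 → … (one orbit).
6 cycles of lengths [162, 54, 18, 6, 2, 1].
243 − 6 = 237 transpositions; sign(π) = (−1)^237 = -1.
(86|243)_J = -1 (Zolotarev's lemma cross-check).

-1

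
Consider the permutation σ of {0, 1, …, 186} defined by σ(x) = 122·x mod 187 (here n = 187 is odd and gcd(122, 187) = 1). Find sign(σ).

Start at x=67: 67 → 133 → 144 → 177 → 89 → 12 → 155 → … (one orbit).
Cycle type of π: 16×11 + 1×11; total 22 cycles.
sign(π) = (−1)^{n − #cycles} = (−1)^{187−22} = (−1)^165 = -1.

-1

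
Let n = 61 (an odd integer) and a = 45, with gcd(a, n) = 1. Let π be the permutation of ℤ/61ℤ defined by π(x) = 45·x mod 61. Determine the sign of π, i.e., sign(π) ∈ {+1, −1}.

Trace 47: π^k(47) = [47, 41, 15, 4, 58, 48, 25] for k=0..6.
3 cycles of lengths [30, 30, 1].
With 3 cycles on 61 points, sign = (−1)^{61−3} = +1.

+1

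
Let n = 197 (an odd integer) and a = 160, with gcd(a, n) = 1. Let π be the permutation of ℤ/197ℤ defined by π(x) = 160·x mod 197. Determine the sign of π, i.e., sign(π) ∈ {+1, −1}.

+1

Trace 168: π^k(168) = [168, 88, 93, 105, 55, 132, 41] for k=0..6.
Decompose π into cycles: lengths [98, 98, 1] (3 cycles, including the fixed point 0).
3 cycles on 197: each ℓ→(−1)^(ℓ−1), product (−1)^194 = +1.
The Jacobi symbol (160|197) = +1 (Zolotarev) agrees.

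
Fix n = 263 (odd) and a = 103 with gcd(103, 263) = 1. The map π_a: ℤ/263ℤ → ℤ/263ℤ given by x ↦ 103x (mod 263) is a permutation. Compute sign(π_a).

+1

Trace 111: π^k(111) = [111, 124, 148, 253, 22, 162, 117] for k=0..6.
3 cycles of lengths [131, 131, 1].
3 cycles on 263: each ℓ→(−1)^(ℓ−1), product (−1)^260 = +1.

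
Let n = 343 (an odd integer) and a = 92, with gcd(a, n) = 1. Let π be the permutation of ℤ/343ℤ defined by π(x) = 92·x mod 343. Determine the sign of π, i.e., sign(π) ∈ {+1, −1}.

+1

Trace 211: π^k(211) = [211, 204, 246, 337, 134, 323, 218] for k=0..6.
Cycle lengths of π_92 on ℤ/343ℤ: [49, 49, 49, 49, 49, 49, 7, 7, 7, 7, 7, 7, 1, 1, 1, 1, 1, 1, 1]; 19 cycles in total.
343 − 19 = 324 transpositions; sign(π) = (−1)^324 = +1.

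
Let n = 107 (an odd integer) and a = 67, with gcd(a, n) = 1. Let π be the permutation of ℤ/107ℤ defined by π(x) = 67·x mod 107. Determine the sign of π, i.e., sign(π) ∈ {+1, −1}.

-1

Start at x=12: 12 → 55 → 47 → 46 → 86 → 91 → 105 → … (one orbit).
π_67 has 2 disjoint cycles with lengths [106, 1] on {0,…,106}.
107 − 2 = 105 transpositions; sign(π) = (−1)^105 = -1.
Check: (67/107) = -1 by Zolotarev.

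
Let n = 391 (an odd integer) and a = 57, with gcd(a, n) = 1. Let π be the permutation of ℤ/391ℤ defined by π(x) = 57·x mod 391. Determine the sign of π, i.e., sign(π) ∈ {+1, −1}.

+1

Trace 367: π^k(367) = [367, 196, 224, 256, 125, 87, 267] for k=0..6.
π_57 has 5 disjoint cycles with lengths [176, 176, 22, 16, 1] on {0,…,390}.
With 5 cycles on 391 points, sign = (−1)^{391−5} = +1.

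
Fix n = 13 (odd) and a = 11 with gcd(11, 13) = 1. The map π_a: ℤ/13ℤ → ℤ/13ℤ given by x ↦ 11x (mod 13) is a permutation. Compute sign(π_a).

-1

Start at x=8: 8 → 10 → 6 → 1 → 11 → 4 → 5 → … (one orbit).
The orbit structure of x ↦ 11x mod 13: 2 orbits of sizes [12, 1].
sign(π) = (−1)^{n − #cycles} = (−1)^{13−2} = (−1)^11 = -1.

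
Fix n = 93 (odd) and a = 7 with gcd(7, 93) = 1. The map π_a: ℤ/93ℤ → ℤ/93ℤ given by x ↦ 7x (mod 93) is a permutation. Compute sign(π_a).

+1

Orbit of 4 under x↦7x: [4, 28, 10, 70, 25, 82, 16]… (length divides ord_93(7)).
The orbit structure of x ↦ 7x mod 93: 9 orbits of sizes [15, 15, 15, 15, 15, 15, 1, 1, 1].
sign(π) = (−1)^{n − #cycles} = (−1)^{93−9} = (−1)^84 = +1.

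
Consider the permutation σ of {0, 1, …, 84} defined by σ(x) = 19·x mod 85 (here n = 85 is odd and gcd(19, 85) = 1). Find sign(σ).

+1

Trace 81: π^k(81) = [81, 9, 1, 19, 21, 59, 16] for k=0..6.
π_19 has 13 disjoint cycles with lengths [8, 8, 8, 8, 8, 8, 8, 8, 8, 8, 2, 2, 1] on {0,…,84}.
13 cycles on 85: each ℓ→(−1)^(ℓ−1), product (−1)^72 = +1.
The Jacobi symbol (19|85) = +1 (Zolotarev) agrees.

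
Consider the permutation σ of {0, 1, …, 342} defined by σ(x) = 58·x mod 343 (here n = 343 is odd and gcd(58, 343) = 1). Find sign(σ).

+1

Trace 183: π^k(183) = [183, 324, 270, 225, 16, 242, 316] for k=0..6.
7 cycles of lengths [147, 147, 21, 21, 3, 3, 1].
n − c = 343 − 7 = 336; sign = (−1)^336 = +1.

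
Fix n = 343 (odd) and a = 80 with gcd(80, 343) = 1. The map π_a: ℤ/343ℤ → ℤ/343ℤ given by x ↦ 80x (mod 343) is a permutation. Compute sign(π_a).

-1

Orbit of 48 under x↦80x: [48, 67, 215, 50, 227, 324, 195]… (length divides ord_343(80)).
16 cycles of lengths [42, 42, 42, 42, 42, 42, 42, 6, 6, 6, 6, 6, 6, 6, 6, 1].
n − c = 343 − 16 = 327; sign = (−1)^327 = -1.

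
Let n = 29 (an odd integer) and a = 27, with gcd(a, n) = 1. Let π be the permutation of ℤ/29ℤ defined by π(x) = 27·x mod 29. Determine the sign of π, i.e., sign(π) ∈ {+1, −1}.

-1

Orbit of 7 under x↦27x: [7, 15, 28, 2, 25, 8, 13]… (length divides ord_29(27)).
The orbit structure of x ↦ 27x mod 29: 2 orbits of sizes [28, 1].
sign(π) = (−1)^{n − #cycles} = (−1)^{29−2} = (−1)^27 = -1.
Via Zolotarev, sign(π_{27}) = (27|29) = -1.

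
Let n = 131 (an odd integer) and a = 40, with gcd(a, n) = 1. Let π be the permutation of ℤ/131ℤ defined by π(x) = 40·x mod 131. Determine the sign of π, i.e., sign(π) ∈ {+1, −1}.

-1

Start at x=16: 16 → 116 → 55 → 104 → 99 → 30 → 21 → … (one orbit).
2 cycles of lengths [130, 1].
n − c = 131 − 2 = 129; sign = (−1)^129 = -1.
Check: (40/131) = -1 by Zolotarev.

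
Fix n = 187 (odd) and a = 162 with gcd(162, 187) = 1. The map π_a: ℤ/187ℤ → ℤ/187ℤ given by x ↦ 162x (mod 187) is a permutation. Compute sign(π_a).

Orbit of 2 under x↦162x: [2, 137, 128, 166, 151, 152, 127]… (length divides ord_187(162)).
8 cycles of lengths [40, 40, 40, 40, 10, 8, 8, 1].
8 cycles on 187: each ℓ→(−1)^(ℓ−1), product (−1)^179 = -1.

-1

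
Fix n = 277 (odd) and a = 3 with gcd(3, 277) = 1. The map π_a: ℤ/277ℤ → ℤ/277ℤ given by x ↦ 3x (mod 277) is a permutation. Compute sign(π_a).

Trace 85: π^k(85) = [85, 255, 211, 79, 237, 157, 194] for k=0..6.
Cycle lengths of π_3 on ℤ/277ℤ: [69, 69, 69, 69, 1]; 5 cycles in total.
sign(π) = (−1)^{n − #cycles} = (−1)^{277−5} = (−1)^272 = +1.

+1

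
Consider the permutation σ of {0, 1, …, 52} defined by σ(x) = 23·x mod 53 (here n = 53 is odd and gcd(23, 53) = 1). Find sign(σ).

Orbit of 30 under x↦23x: [30, 1, 23, 52]… (length divides ord_53(23)).
14 cycles of lengths [4, 4, 4, 4, 4, 4, 4, 4, 4, 4, 4, 4, 4, 1].
With 14 cycles on 53 points, sign = (−1)^{53−14} = -1.
The Jacobi symbol (23|53) = -1 (Zolotarev) agrees.

-1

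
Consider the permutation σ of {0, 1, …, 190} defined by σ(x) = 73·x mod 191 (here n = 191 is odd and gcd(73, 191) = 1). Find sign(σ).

Trace 90: π^k(90) = [90, 76, 9, 84, 20, 123, 2] for k=0..6.
2 cycles of lengths [190, 1].
191 − 2 = 189 transpositions; sign(π) = (−1)^189 = -1.

-1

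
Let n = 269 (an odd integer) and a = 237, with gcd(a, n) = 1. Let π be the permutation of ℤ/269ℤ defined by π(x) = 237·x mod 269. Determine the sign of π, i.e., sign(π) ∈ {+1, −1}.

Start at x=173: 173 → 113 → 150 → 42 → 1 → 237 → 217 → … (one orbit).
Decompose π into cycles: lengths [268, 1] (2 cycles, including the fixed point 0).
With 2 cycles on 269 points, sign = (−1)^{269−2} = -1.
Zolotarev: (237|269) = -1, matching the cycle-count sign.

-1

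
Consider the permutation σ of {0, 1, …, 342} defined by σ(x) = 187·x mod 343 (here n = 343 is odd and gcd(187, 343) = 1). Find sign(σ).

-1

Start at x=50: 50 → 89 → 179 → 202 → 44 → 339 → 281 → … (one orbit).
π_187 has 4 disjoint cycles with lengths [294, 42, 6, 1] on {0,…,342}.
4 cycles on 343: each ℓ→(−1)^(ℓ−1), product (−1)^339 = -1.
Via Zolotarev, sign(π_{187}) = (187|343) = -1.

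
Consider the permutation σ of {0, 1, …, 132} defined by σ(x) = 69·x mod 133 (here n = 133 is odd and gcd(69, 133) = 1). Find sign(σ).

Start at x=1: 1 → 69 → 106 → 132 → 64 → 27 → 1 (one orbit).
Cycle type of π: 6×21 + 2×3 + 1; total 25 cycles.
25 cycles on 133: each ℓ→(−1)^(ℓ−1), product (−1)^108 = +1.
Zolotarev: (69|133) = +1, matching the cycle-count sign.

+1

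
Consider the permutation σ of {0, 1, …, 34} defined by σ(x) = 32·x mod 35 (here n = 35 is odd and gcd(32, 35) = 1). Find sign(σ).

-1

Start at x=23: 23 → 1 → 32 → 9 → 8 → 11 → 2 → … (one orbit).
Cycle type of π: 12×2 + 4 + 3×2 + 1; total 6 cycles.
n − c = 35 − 6 = 29; sign = (−1)^29 = -1.
(32|35)_J = -1 (Zolotarev's lemma cross-check).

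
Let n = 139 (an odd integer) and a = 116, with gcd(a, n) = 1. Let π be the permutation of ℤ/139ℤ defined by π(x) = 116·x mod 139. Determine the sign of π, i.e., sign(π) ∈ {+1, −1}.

+1

Start at x=106: 106 → 64 → 57 → 79 → 129 → 91 → 131 → … (one orbit).
7 cycles of lengths [23, 23, 23, 23, 23, 23, 1].
sign(π) = (−1)^{n − #cycles} = (−1)^{139−7} = (−1)^132 = +1.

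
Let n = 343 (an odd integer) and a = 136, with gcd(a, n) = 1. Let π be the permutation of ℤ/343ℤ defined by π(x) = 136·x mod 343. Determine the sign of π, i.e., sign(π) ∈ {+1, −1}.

-1

Trace 289: π^k(289) = [289, 202, 32, 236, 197, 38, 23] for k=0..6.
Cycle lengths of π_136 on ℤ/343ℤ: [294, 42, 6, 1]; 4 cycles in total.
n − c = 343 − 4 = 339; sign = (−1)^339 = -1.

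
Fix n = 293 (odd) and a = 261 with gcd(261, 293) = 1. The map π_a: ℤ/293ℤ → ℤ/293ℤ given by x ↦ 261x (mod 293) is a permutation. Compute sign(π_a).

Trace 189: π^k(189) = [189, 105, 156, 282, 59, 163, 58] for k=0..6.
π_261 has 2 disjoint cycles with lengths [292, 1] on {0,…,292}.
n − c = 293 − 2 = 291; sign = (−1)^291 = -1.
(261|293)_J = -1 (Zolotarev's lemma cross-check).

-1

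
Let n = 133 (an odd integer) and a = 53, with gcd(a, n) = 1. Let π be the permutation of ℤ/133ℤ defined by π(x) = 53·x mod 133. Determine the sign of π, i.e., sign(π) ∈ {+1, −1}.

-1

Trace 79: π^k(79) = [79, 64, 67, 93, 8, 25, 128] for k=0..6.
The orbit structure of x ↦ 53x mod 133: 10 orbits of sizes [18, 18, 18, 18, 18, 18, 18, 3, 3, 1].
Σ(ℓ_i−1) = 133−10 = 123; sign = (−1)^123 = -1.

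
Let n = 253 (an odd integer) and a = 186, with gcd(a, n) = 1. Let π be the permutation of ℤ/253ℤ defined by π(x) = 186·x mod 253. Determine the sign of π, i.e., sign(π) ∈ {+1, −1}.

-1

Orbit of 87 under x↦186x: [87, 243, 164, 144, 219, 1, 186]… (length divides ord_253(186)).
Cycle type of π: 22×10 + 11×2 + 2×5 + 1; total 18 cycles.
253 − 18 = 235 transpositions; sign(π) = (−1)^235 = -1.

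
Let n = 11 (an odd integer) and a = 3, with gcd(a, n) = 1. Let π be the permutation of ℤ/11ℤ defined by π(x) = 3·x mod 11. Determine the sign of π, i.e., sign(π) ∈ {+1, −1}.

+1

Start at x=5: 5 → 4 → 1 → 3 → 9 → 5 (one orbit).
Cycle lengths of π_3 on ℤ/11ℤ: [5, 5, 1]; 3 cycles in total.
11 − 3 = 8 transpositions; sign(π) = (−1)^8 = +1.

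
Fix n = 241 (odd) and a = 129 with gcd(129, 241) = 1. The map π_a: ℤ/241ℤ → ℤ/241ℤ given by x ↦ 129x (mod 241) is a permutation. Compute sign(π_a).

Start at x=31: 31 → 143 → 131 → 29 → 126 → 107 → 66 → … (one orbit).
Cycle type of π: 240 + 1; total 2 cycles.
n − c = 241 − 2 = 239; sign = (−1)^239 = -1.

-1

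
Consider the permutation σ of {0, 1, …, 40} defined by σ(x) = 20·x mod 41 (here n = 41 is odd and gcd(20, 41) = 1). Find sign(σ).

+1

Orbit of 32 under x↦20x: [32, 25, 8, 37, 2, 40, 21]… (length divides ord_41(20)).
Cycle lengths of π_20 on ℤ/41ℤ: [20, 20, 1]; 3 cycles in total.
Σ(ℓ_i−1) = 41−3 = 38; sign = (−1)^38 = +1.
(20|41)_J = +1 (Zolotarev's lemma cross-check).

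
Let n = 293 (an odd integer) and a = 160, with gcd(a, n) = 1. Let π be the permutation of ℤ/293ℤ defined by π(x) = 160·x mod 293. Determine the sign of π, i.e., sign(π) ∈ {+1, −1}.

+1

Start at x=126: 126 → 236 → 256 → 233 → 69 → 199 → 196 → … (one orbit).
Cycle type of π: 146×2 + 1; total 3 cycles.
3 cycles on 293: each ℓ→(−1)^(ℓ−1), product (−1)^290 = +1.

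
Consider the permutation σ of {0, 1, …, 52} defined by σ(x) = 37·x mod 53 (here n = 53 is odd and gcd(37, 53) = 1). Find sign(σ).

+1

Orbit of 10 under x↦37x: [10, 52, 16, 9, 15, 25, 24]… (length divides ord_53(37)).
3 cycles of lengths [26, 26, 1].
53 − 3 = 50 transpositions; sign(π) = (−1)^50 = +1.
Zolotarev: (37|53) = +1, matching the cycle-count sign.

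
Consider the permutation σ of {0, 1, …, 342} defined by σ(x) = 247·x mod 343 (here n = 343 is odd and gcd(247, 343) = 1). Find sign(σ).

+1

Start at x=95: 95 → 141 → 184 → 172 → 295 → 149 → 102 → … (one orbit).
Cycle type of π: 147×2 + 21×2 + 3×2 + 1; total 7 cycles.
With 7 cycles on 343 points, sign = (−1)^{343−7} = +1.
(247|343)_J = +1 (Zolotarev's lemma cross-check).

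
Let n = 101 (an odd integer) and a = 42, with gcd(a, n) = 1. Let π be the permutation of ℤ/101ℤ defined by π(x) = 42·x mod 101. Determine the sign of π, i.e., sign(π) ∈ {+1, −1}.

Orbit of 25 under x↦42x: [25, 40, 64, 62, 79, 86, 77]… (length divides ord_101(42)).
Decompose π into cycles: lengths [100, 1] (2 cycles, including the fixed point 0).
sign(π) = (−1)^{n − #cycles} = (−1)^{101−2} = (−1)^99 = -1.
(42|101)_J = -1 (Zolotarev's lemma cross-check).

-1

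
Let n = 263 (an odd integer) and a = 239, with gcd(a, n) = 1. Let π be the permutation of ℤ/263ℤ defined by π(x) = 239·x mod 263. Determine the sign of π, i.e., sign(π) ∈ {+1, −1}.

-1

Trace 149: π^k(149) = [149, 106, 86, 40, 92, 159, 129] for k=0..6.
Decompose π into cycles: lengths [262, 1] (2 cycles, including the fixed point 0).
With 2 cycles on 263 points, sign = (−1)^{263−2} = -1.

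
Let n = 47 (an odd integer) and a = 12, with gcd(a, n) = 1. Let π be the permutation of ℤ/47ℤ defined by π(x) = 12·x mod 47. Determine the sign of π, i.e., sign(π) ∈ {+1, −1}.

+1

Start at x=32: 32 → 8 → 2 → 24 → 6 → 25 → 18 → … (one orbit).
Decompose π into cycles: lengths [23, 23, 1] (3 cycles, including the fixed point 0).
n − c = 47 − 3 = 44; sign = (−1)^44 = +1.
(12|47)_J = +1 (Zolotarev's lemma cross-check).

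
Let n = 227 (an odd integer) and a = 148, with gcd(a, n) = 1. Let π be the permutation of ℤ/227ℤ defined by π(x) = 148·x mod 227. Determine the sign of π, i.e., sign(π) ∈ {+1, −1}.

Start at x=5: 5 → 59 → 106 → 25 → 68 → 76 → 125 → … (one orbit).
Cycle lengths of π_148 on ℤ/227ℤ: [226, 1]; 2 cycles in total.
n − c = 227 − 2 = 225; sign = (−1)^225 = -1.
Zolotarev: (148|227) = -1, matching the cycle-count sign.

-1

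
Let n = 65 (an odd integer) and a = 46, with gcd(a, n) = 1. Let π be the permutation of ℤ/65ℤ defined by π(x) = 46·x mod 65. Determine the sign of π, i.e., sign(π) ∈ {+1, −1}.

-1

Start at x=51: 51 → 6 → 16 → 21 → 56 → 41 → 1 → … (one orbit).
Cycle type of π: 12×5 + 1×5; total 10 cycles.
10 cycles on 65: each ℓ→(−1)^(ℓ−1), product (−1)^55 = -1.
Zolotarev: (46|65) = -1, matching the cycle-count sign.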